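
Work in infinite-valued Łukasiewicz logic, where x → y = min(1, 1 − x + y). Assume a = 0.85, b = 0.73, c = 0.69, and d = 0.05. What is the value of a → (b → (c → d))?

0.78

c → d = min(1, 1 − 0.69 + 0.05) = min(1, 0.36) = 0.36
b → (c → d) = min(1, 1 − 0.73 + 0.36) = min(1, 0.63) = 0.63
a → (b → (c → d)) = min(1, 1 − 0.85 + 0.63) = min(1, 0.78) = 0.78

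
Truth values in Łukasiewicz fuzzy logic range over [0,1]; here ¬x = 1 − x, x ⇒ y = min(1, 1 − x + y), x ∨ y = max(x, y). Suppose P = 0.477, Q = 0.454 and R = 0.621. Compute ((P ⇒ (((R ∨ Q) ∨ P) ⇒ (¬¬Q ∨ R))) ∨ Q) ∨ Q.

R ∨ Q = max(0.621, 0.454) = 0.621
(R ∨ Q) ∨ P = max(0.621, 0.477) = 0.621
¬Q = 1 − 0.454 = 0.546
¬¬Q = 1 − 0.546 = 0.454
¬¬Q ∨ R = max(0.454, 0.621) = 0.621
((R ∨ Q) ∨ P) ⇒ (¬¬Q ∨ R) = min(1, 1 − 0.621 + 0.621) = min(1, 1.000) = 1.000
P ⇒ (((R ∨ Q) ∨ P) ⇒ (¬¬Q ∨ R)) = min(1, 1 − 0.477 + 1.000) = min(1, 1.523) = 1.000
(P ⇒ (((R ∨ Q) ∨ P) ⇒ (¬¬Q ∨ R))) ∨ Q = max(1.000, 0.454) = 1.000
((P ⇒ (((R ∨ Q) ∨ P) ⇒ (¬¬Q ∨ R))) ∨ Q) ∨ Q = max(1.000, 0.454) = 1.000

1.000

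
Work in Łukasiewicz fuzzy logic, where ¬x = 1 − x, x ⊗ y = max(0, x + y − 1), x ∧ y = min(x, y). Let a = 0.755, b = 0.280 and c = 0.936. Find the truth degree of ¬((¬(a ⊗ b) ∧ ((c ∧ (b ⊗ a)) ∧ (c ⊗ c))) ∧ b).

a ⊗ b = max(0, 0.755 + 0.280 − 1) = max(0, 0.035) = 0.035
¬(a ⊗ b) = 1 − 0.035 = 0.965
b ⊗ a = max(0, 0.280 + 0.755 − 1) = max(0, 0.035) = 0.035
c ∧ (b ⊗ a) = min(0.936, 0.035) = 0.035
c ⊗ c = max(0, 0.936 + 0.936 − 1) = max(0, 0.872) = 0.872
(c ∧ (b ⊗ a)) ∧ (c ⊗ c) = min(0.035, 0.872) = 0.035
¬(a ⊗ b) ∧ ((c ∧ (b ⊗ a)) ∧ (c ⊗ c)) = min(0.965, 0.035) = 0.035
(¬(a ⊗ b) ∧ ((c ∧ (b ⊗ a)) ∧ (c ⊗ c))) ∧ b = min(0.035, 0.280) = 0.035
¬((¬(a ⊗ b) ∧ ((c ∧ (b ⊗ a)) ∧ (c ⊗ c))) ∧ b) = 1 − 0.035 = 0.965

0.965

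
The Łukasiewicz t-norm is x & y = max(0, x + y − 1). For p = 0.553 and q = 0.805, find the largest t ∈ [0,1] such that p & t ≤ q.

1.000

The residuum of the Łukasiewicz t-norm gives the supremum: min(1, 1 − 0.553 + 0.805).
1 − 0.553 + 0.805 = 1.252, so t = min(1, 1.252) = 1.000.
Check: 0.553 & 1.000 = max(0, 0.553) = 0.553 ≤ 0.805.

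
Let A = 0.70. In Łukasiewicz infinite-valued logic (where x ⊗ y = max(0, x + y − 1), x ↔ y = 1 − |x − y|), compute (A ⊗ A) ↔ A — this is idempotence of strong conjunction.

0.70

A ⊗ A = max(0, 0.70 + 0.70 − 1) = max(0, 0.40) = 0.40
(A ⊗ A) ↔ A = 1 − |0.40 − 0.70| = 1 − 0.30 = 0.70
(The value 0.70 < 1 shows this instance is not satisfied; fails in Ł∞ since a ⊗ a = max(0, 2a−1) ≠ a in general.)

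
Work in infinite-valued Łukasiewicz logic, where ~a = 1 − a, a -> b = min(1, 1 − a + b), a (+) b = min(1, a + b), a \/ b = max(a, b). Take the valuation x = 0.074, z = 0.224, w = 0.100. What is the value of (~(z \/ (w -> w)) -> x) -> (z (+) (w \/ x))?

w -> w = min(1, 1 − 0.100 + 0.100) = min(1, 1.000) = 1.000
z \/ (w -> w) = max(0.224, 1.000) = 1.000
~(z \/ (w -> w)) = 1 − 1.000 = 0.000
~(z \/ (w -> w)) -> x = min(1, 1 − 0.000 + 0.074) = min(1, 1.074) = 1.000
w \/ x = max(0.100, 0.074) = 0.100
z (+) (w \/ x) = min(1, 0.224 + 0.100) = min(1, 0.324) = 0.324
(~(z \/ (w -> w)) -> x) -> (z (+) (w \/ x)) = min(1, 1 − 1.000 + 0.324) = min(1, 0.324) = 0.324

0.324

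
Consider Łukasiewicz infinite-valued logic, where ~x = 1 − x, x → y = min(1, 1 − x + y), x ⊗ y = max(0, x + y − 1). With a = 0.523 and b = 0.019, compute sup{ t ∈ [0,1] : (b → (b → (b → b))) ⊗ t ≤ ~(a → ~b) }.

b → b = min(1, 1 − 0.019 + 0.019) = min(1, 1.000) = 1.000
b → (b → b) = min(1, 1 − 0.019 + 1.000) = min(1, 1.981) = 1.000
b → (b → (b → b)) = min(1, 1 − 0.019 + 1.000) = min(1, 1.981) = 1.000
So the left factor is b → (b → (b → b)) = 1.000.
~b = 1 − 0.019 = 0.981
a → ~b = min(1, 1 − 0.523 + 0.981) = min(1, 1.458) = 1.000
~(a → ~b) = 1 − 1.000 = 0.000
So the right-hand bound is ~(a → ~b) = 0.000.
The residuum of the Łukasiewicz t-norm gives the supremum: min(1, 1 − 1.000 + 0.000).
1 − 1.000 + 0.000 = 0.000, so t = min(1, 0.000) = 0.000.
Check: 1.000 ⊗ 0.000 = max(0, 0.000) = 0.000 ≤ 0.000.

0.000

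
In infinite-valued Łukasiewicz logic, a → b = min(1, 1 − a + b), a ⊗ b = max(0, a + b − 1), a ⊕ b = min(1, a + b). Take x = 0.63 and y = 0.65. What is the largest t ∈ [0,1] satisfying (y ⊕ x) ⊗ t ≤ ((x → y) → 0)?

0.00

y ⊕ x = min(1, 0.65 + 0.63) = min(1, 1.28) = 1.00
So the left factor is y ⊕ x = 1.00.
x → y = min(1, 1 − 0.63 + 0.65) = min(1, 1.02) = 1.00
(x → y) → 0 = min(1, 1 − 1.00 + 0.00) = min(1, 0.00) = 0.00
So the right-hand bound is (x → y) → 0 = 0.00.
The residuum of the Łukasiewicz t-norm gives the supremum: min(1, 1 − 1.00 + 0.00).
1 − 1.00 + 0.00 = 0.00, so t = min(1, 0.00) = 0.00.
Check: 1.00 ⊗ 0.00 = max(0, 0.00) = 0.00 ≤ 0.00.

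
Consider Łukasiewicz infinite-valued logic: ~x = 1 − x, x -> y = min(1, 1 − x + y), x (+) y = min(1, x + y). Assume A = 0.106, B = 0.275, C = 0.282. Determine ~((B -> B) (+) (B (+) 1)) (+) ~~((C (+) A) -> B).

B -> B = min(1, 1 − 0.275 + 0.275) = min(1, 1.000) = 1.000
B (+) 1 = min(1, 0.275 + 1.000) = min(1, 1.275) = 1.000
(B -> B) (+) (B (+) 1) = min(1, 1.000 + 1.000) = min(1, 2.000) = 1.000
~((B -> B) (+) (B (+) 1)) = 1 − 1.000 = 0.000
C (+) A = min(1, 0.282 + 0.106) = min(1, 0.388) = 0.388
(C (+) A) -> B = min(1, 1 − 0.388 + 0.275) = min(1, 0.887) = 0.887
~((C (+) A) -> B) = 1 − 0.887 = 0.113
~~((C (+) A) -> B) = 1 − 0.113 = 0.887
~((B -> B) (+) (B (+) 1)) (+) ~~((C (+) A) -> B) = min(1, 0.000 + 0.887) = min(1, 0.887) = 0.887

0.887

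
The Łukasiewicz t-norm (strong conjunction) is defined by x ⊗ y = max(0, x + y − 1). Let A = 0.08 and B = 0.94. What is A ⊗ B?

A ⊗ B = max(0, 0.08 + 0.94 − 1) = max(0, 0.02) = 0.02
For comparison, the Gödel (minimum) t-norm min(x, y) would give 0.08.

0.02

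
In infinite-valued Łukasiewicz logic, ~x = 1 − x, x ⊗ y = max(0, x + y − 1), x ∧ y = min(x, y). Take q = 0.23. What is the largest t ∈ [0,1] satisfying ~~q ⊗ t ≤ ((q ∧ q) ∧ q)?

~q = 1 − 0.23 = 0.77
~~q = 1 − 0.77 = 0.23
So the left factor is ~~q = 0.23.
q ∧ q = min(0.23, 0.23) = 0.23
(q ∧ q) ∧ q = min(0.23, 0.23) = 0.23
So the right-hand bound is (q ∧ q) ∧ q = 0.23.
The residuum of the Łukasiewicz t-norm gives the supremum: min(1, 1 − 0.23 + 0.23).
1 − 0.23 + 0.23 = 1.00, so t = min(1, 1.00) = 1.00.
Check: 0.23 ⊗ 1.00 = max(0, 0.23) = 0.23 ≤ 0.23.

1.00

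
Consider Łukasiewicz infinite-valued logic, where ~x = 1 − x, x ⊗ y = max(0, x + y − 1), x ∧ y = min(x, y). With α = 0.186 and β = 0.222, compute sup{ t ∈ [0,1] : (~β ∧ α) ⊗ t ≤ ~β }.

1.000

~β = 1 − 0.222 = 0.778
~β ∧ α = min(0.778, 0.186) = 0.186
So the left factor is ~β ∧ α = 0.186.
So the right-hand bound is ~β = 0.778.
The residuum of the Łukasiewicz t-norm gives the supremum: min(1, 1 − 0.186 + 0.778).
1 − 0.186 + 0.778 = 1.592, so t = min(1, 1.592) = 1.000.
Check: 0.186 ⊗ 1.000 = max(0, 0.186) = 0.186 ≤ 0.778.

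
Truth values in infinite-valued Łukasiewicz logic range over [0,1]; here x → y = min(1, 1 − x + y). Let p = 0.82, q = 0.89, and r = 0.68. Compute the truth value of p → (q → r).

0.97

q → r = min(1, 1 − 0.89 + 0.68) = min(1, 0.79) = 0.79
p → (q → r) = min(1, 1 − 0.82 + 0.79) = min(1, 0.97) = 0.97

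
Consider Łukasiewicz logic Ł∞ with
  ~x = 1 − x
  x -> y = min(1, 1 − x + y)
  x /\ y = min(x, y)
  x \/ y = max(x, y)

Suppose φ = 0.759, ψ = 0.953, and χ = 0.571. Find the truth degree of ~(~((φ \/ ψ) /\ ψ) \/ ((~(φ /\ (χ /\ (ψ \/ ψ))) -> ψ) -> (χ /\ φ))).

φ \/ ψ = max(0.759, 0.953) = 0.953
(φ \/ ψ) /\ ψ = min(0.953, 0.953) = 0.953
~((φ \/ ψ) /\ ψ) = 1 − 0.953 = 0.047
ψ \/ ψ = max(0.953, 0.953) = 0.953
χ /\ (ψ \/ ψ) = min(0.571, 0.953) = 0.571
φ /\ (χ /\ (ψ \/ ψ)) = min(0.759, 0.571) = 0.571
~(φ /\ (χ /\ (ψ \/ ψ))) = 1 − 0.571 = 0.429
~(φ /\ (χ /\ (ψ \/ ψ))) -> ψ = min(1, 1 − 0.429 + 0.953) = min(1, 1.524) = 1.000
χ /\ φ = min(0.571, 0.759) = 0.571
(~(φ /\ (χ /\ (ψ \/ ψ))) -> ψ) -> (χ /\ φ) = min(1, 1 − 1.000 + 0.571) = min(1, 0.571) = 0.571
~((φ \/ ψ) /\ ψ) \/ ((~(φ /\ (χ /\ (ψ \/ ψ))) -> ψ) -> (χ /\ φ)) = max(0.047, 0.571) = 0.571
~(~((φ \/ ψ) /\ ψ) \/ ((~(φ /\ (χ /\ (ψ \/ ψ))) -> ψ) -> (χ /\ φ))) = 1 − 0.571 = 0.429

0.429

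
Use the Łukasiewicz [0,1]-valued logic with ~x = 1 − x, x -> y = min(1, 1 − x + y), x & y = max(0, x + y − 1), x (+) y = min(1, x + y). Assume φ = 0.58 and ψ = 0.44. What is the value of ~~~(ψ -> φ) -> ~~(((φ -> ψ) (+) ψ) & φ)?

ψ -> φ = min(1, 1 − 0.44 + 0.58) = min(1, 1.14) = 1.00
~(ψ -> φ) = 1 − 1.00 = 0.00
~~(ψ -> φ) = 1 − 0.00 = 1.00
~~~(ψ -> φ) = 1 − 1.00 = 0.00
φ -> ψ = min(1, 1 − 0.58 + 0.44) = min(1, 0.86) = 0.86
(φ -> ψ) (+) ψ = min(1, 0.86 + 0.44) = min(1, 1.30) = 1.00
((φ -> ψ) (+) ψ) & φ = max(0, 1.00 + 0.58 − 1) = max(0, 0.58) = 0.58
~(((φ -> ψ) (+) ψ) & φ) = 1 − 0.58 = 0.42
~~(((φ -> ψ) (+) ψ) & φ) = 1 − 0.42 = 0.58
~~~(ψ -> φ) -> ~~(((φ -> ψ) (+) ψ) & φ) = min(1, 1 − 0.00 + 0.58) = min(1, 1.58) = 1.00

1.00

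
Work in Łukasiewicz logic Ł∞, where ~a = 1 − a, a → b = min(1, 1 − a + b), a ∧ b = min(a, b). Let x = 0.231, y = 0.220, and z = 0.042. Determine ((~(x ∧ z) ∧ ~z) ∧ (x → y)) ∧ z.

x ∧ z = min(0.231, 0.042) = 0.042
~(x ∧ z) = 1 − 0.042 = 0.958
~z = 1 − 0.042 = 0.958
~(x ∧ z) ∧ ~z = min(0.958, 0.958) = 0.958
x → y = min(1, 1 − 0.231 + 0.220) = min(1, 0.989) = 0.989
(~(x ∧ z) ∧ ~z) ∧ (x → y) = min(0.958, 0.989) = 0.958
((~(x ∧ z) ∧ ~z) ∧ (x → y)) ∧ z = min(0.958, 0.042) = 0.042

0.042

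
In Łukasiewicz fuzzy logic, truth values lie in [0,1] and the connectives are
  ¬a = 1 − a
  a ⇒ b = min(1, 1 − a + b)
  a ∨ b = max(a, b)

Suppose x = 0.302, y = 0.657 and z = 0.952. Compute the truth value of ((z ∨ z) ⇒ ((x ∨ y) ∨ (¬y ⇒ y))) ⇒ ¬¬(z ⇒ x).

0.350

z ∨ z = max(0.952, 0.952) = 0.952
x ∨ y = max(0.302, 0.657) = 0.657
¬y = 1 − 0.657 = 0.343
¬y ⇒ y = min(1, 1 − 0.343 + 0.657) = min(1, 1.314) = 1.000
(x ∨ y) ∨ (¬y ⇒ y) = max(0.657, 1.000) = 1.000
(z ∨ z) ⇒ ((x ∨ y) ∨ (¬y ⇒ y)) = min(1, 1 − 0.952 + 1.000) = min(1, 1.048) = 1.000
z ⇒ x = min(1, 1 − 0.952 + 0.302) = min(1, 0.350) = 0.350
¬(z ⇒ x) = 1 − 0.350 = 0.650
¬¬(z ⇒ x) = 1 − 0.650 = 0.350
((z ∨ z) ⇒ ((x ∨ y) ∨ (¬y ⇒ y))) ⇒ ¬¬(z ⇒ x) = min(1, 1 − 1.000 + 0.350) = min(1, 0.350) = 0.350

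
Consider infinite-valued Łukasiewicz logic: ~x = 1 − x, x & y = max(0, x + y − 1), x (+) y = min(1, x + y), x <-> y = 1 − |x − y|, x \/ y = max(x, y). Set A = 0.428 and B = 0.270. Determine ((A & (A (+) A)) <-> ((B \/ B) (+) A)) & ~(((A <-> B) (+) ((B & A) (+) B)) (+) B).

A (+) A = min(1, 0.428 + 0.428) = min(1, 0.856) = 0.856
A & (A (+) A) = max(0, 0.428 + 0.856 − 1) = max(0, 0.284) = 0.284
B \/ B = max(0.270, 0.270) = 0.270
(B \/ B) (+) A = min(1, 0.270 + 0.428) = min(1, 0.698) = 0.698
(A & (A (+) A)) <-> ((B \/ B) (+) A) = 1 − |0.284 − 0.698| = 1 − 0.414 = 0.586
A <-> B = 1 − |0.428 − 0.270| = 1 − 0.158 = 0.842
B & A = max(0, 0.270 + 0.428 − 1) = max(0, -0.302) = 0.000
(B & A) (+) B = min(1, 0.000 + 0.270) = min(1, 0.270) = 0.270
(A <-> B) (+) ((B & A) (+) B) = min(1, 0.842 + 0.270) = min(1, 1.112) = 1.000
((A <-> B) (+) ((B & A) (+) B)) (+) B = min(1, 1.000 + 0.270) = min(1, 1.270) = 1.000
~(((A <-> B) (+) ((B & A) (+) B)) (+) B) = 1 − 1.000 = 0.000
((A & (A (+) A)) <-> ((B \/ B) (+) A)) & ~(((A <-> B) (+) ((B & A) (+) B)) (+) B) = max(0, 0.586 + 0.000 − 1) = max(0, -0.414) = 0.000

0.000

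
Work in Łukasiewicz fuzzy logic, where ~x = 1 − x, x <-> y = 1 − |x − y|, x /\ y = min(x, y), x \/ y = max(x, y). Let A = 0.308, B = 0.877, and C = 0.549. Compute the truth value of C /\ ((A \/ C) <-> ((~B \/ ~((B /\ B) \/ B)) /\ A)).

0.549

A \/ C = max(0.308, 0.549) = 0.549
~B = 1 − 0.877 = 0.123
B /\ B = min(0.877, 0.877) = 0.877
(B /\ B) \/ B = max(0.877, 0.877) = 0.877
~((B /\ B) \/ B) = 1 − 0.877 = 0.123
~B \/ ~((B /\ B) \/ B) = max(0.123, 0.123) = 0.123
(~B \/ ~((B /\ B) \/ B)) /\ A = min(0.123, 0.308) = 0.123
(A \/ C) <-> ((~B \/ ~((B /\ B) \/ B)) /\ A) = 1 − |0.549 − 0.123| = 1 − 0.426 = 0.574
C /\ ((A \/ C) <-> ((~B \/ ~((B /\ B) \/ B)) /\ A)) = min(0.549, 0.574) = 0.549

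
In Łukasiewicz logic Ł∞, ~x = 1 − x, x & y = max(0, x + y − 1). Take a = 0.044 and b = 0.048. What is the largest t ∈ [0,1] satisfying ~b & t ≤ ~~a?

~b = 1 − 0.048 = 0.952
So the left factor is ~b = 0.952.
~a = 1 − 0.044 = 0.956
~~a = 1 − 0.956 = 0.044
So the right-hand bound is ~~a = 0.044.
The residuum of the Łukasiewicz t-norm gives the supremum: min(1, 1 − 0.952 + 0.044).
1 − 0.952 + 0.044 = 0.092, so t = min(1, 0.092) = 0.092.
Check: 0.952 & 0.092 = max(0, 0.044) = 0.044 ≤ 0.044.

0.092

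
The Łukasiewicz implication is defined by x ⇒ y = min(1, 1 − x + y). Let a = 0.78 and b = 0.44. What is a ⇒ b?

a ⇒ b = min(1, 1 − 0.78 + 0.44) = min(1, 0.66) = 0.66
For comparison, the Gödel implication (1 if x ≤ y else y) would give 0.44.

0.66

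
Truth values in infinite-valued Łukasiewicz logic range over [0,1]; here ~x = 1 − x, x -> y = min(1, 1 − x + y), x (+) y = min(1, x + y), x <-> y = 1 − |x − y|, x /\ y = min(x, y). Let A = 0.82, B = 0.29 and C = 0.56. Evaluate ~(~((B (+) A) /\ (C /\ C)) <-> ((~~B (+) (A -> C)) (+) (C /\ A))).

0.56

B (+) A = min(1, 0.29 + 0.82) = min(1, 1.11) = 1.00
C /\ C = min(0.56, 0.56) = 0.56
(B (+) A) /\ (C /\ C) = min(1.00, 0.56) = 0.56
~((B (+) A) /\ (C /\ C)) = 1 − 0.56 = 0.44
~B = 1 − 0.29 = 0.71
~~B = 1 − 0.71 = 0.29
A -> C = min(1, 1 − 0.82 + 0.56) = min(1, 0.74) = 0.74
~~B (+) (A -> C) = min(1, 0.29 + 0.74) = min(1, 1.03) = 1.00
C /\ A = min(0.56, 0.82) = 0.56
(~~B (+) (A -> C)) (+) (C /\ A) = min(1, 1.00 + 0.56) = min(1, 1.56) = 1.00
~((B (+) A) /\ (C /\ C)) <-> ((~~B (+) (A -> C)) (+) (C /\ A)) = 1 − |0.44 − 1.00| = 1 − 0.56 = 0.44
~(~((B (+) A) /\ (C /\ C)) <-> ((~~B (+) (A -> C)) (+) (C /\ A))) = 1 − 0.44 = 0.56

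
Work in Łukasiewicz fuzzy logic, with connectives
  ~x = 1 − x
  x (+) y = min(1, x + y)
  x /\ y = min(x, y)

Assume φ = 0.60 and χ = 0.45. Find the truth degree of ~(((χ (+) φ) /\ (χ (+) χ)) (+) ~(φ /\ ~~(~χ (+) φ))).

0.00

χ (+) φ = min(1, 0.45 + 0.60) = min(1, 1.05) = 1.00
χ (+) χ = min(1, 0.45 + 0.45) = min(1, 0.90) = 0.90
(χ (+) φ) /\ (χ (+) χ) = min(1.00, 0.90) = 0.90
~χ = 1 − 0.45 = 0.55
~χ (+) φ = min(1, 0.55 + 0.60) = min(1, 1.15) = 1.00
~(~χ (+) φ) = 1 − 1.00 = 0.00
~~(~χ (+) φ) = 1 − 0.00 = 1.00
φ /\ ~~(~χ (+) φ) = min(0.60, 1.00) = 0.60
~(φ /\ ~~(~χ (+) φ)) = 1 − 0.60 = 0.40
((χ (+) φ) /\ (χ (+) χ)) (+) ~(φ /\ ~~(~χ (+) φ)) = min(1, 0.90 + 0.40) = min(1, 1.30) = 1.00
~(((χ (+) φ) /\ (χ (+) χ)) (+) ~(φ /\ ~~(~χ (+) φ))) = 1 − 1.00 = 0.00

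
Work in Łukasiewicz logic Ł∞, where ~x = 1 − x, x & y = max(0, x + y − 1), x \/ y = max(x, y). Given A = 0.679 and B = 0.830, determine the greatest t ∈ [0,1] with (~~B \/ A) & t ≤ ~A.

~B = 1 − 0.830 = 0.170
~~B = 1 − 0.170 = 0.830
~~B \/ A = max(0.830, 0.679) = 0.830
So the left factor is ~~B \/ A = 0.830.
~A = 1 − 0.679 = 0.321
So the right-hand bound is ~A = 0.321.
The residuum of the Łukasiewicz t-norm gives the supremum: min(1, 1 − 0.830 + 0.321).
1 − 0.830 + 0.321 = 0.491, so t = min(1, 0.491) = 0.491.
Check: 0.830 & 0.491 = max(0, 0.321) = 0.321 ≤ 0.321.

0.491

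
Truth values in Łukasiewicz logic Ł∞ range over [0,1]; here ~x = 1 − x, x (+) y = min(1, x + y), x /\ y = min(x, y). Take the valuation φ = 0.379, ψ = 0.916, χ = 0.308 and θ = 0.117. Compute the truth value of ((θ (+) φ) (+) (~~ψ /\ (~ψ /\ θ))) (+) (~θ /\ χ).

0.888

θ (+) φ = min(1, 0.117 + 0.379) = min(1, 0.496) = 0.496
~ψ = 1 − 0.916 = 0.084
~~ψ = 1 − 0.084 = 0.916
~ψ /\ θ = min(0.084, 0.117) = 0.084
~~ψ /\ (~ψ /\ θ) = min(0.916, 0.084) = 0.084
(θ (+) φ) (+) (~~ψ /\ (~ψ /\ θ)) = min(1, 0.496 + 0.084) = min(1, 0.580) = 0.580
~θ = 1 − 0.117 = 0.883
~θ /\ χ = min(0.883, 0.308) = 0.308
((θ (+) φ) (+) (~~ψ /\ (~ψ /\ θ))) (+) (~θ /\ χ) = min(1, 0.580 + 0.308) = min(1, 0.888) = 0.888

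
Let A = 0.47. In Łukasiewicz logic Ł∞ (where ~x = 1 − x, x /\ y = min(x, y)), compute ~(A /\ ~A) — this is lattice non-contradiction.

0.53

~A = 1 − 0.47 = 0.53
A /\ ~A = min(0.47, 0.53) = 0.47
~(A /\ ~A) = 1 − 0.47 = 0.53
(The value 0.53 < 1 shows this instance is not satisfied; not a Ł∞-tautology — its value is 1 − min(a, 1−a).)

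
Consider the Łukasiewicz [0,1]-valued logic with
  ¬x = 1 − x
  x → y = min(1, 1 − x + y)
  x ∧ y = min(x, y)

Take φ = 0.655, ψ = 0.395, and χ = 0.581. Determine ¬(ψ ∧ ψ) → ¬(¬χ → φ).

0.395

ψ ∧ ψ = min(0.395, 0.395) = 0.395
¬(ψ ∧ ψ) = 1 − 0.395 = 0.605
¬χ = 1 − 0.581 = 0.419
¬χ → φ = min(1, 1 − 0.419 + 0.655) = min(1, 1.236) = 1.000
¬(¬χ → φ) = 1 − 1.000 = 0.000
¬(ψ ∧ ψ) → ¬(¬χ → φ) = min(1, 1 − 0.605 + 0.000) = min(1, 0.395) = 0.395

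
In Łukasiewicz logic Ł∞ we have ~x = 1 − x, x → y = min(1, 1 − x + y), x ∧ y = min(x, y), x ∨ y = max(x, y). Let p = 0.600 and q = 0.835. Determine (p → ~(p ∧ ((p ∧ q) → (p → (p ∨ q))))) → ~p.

0.600

p ∧ q = min(0.600, 0.835) = 0.600
p ∨ q = max(0.600, 0.835) = 0.835
p → (p ∨ q) = min(1, 1 − 0.600 + 0.835) = min(1, 1.235) = 1.000
(p ∧ q) → (p → (p ∨ q)) = min(1, 1 − 0.600 + 1.000) = min(1, 1.400) = 1.000
p ∧ ((p ∧ q) → (p → (p ∨ q))) = min(0.600, 1.000) = 0.600
~(p ∧ ((p ∧ q) → (p → (p ∨ q)))) = 1 − 0.600 = 0.400
p → ~(p ∧ ((p ∧ q) → (p → (p ∨ q)))) = min(1, 1 − 0.600 + 0.400) = min(1, 0.800) = 0.800
~p = 1 − 0.600 = 0.400
(p → ~(p ∧ ((p ∧ q) → (p → (p ∨ q))))) → ~p = min(1, 1 − 0.800 + 0.400) = min(1, 0.600) = 0.600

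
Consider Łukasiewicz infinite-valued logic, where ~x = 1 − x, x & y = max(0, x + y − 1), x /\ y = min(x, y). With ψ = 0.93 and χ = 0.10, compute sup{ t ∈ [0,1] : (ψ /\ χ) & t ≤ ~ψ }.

ψ /\ χ = min(0.93, 0.10) = 0.10
So the left factor is ψ /\ χ = 0.10.
~ψ = 1 − 0.93 = 0.07
So the right-hand bound is ~ψ = 0.07.
The residuum of the Łukasiewicz t-norm gives the supremum: min(1, 1 − 0.10 + 0.07).
1 − 0.10 + 0.07 = 0.97, so t = min(1, 0.97) = 0.97.
Check: 0.10 & 0.97 = max(0, 0.07) = 0.07 ≤ 0.07.

0.97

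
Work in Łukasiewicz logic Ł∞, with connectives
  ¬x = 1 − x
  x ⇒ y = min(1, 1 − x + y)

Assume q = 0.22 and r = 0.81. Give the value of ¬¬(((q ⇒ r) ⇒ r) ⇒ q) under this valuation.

q ⇒ r = min(1, 1 − 0.22 + 0.81) = min(1, 1.59) = 1.00
(q ⇒ r) ⇒ r = min(1, 1 − 1.00 + 0.81) = min(1, 0.81) = 0.81
((q ⇒ r) ⇒ r) ⇒ q = min(1, 1 − 0.81 + 0.22) = min(1, 0.41) = 0.41
¬(((q ⇒ r) ⇒ r) ⇒ q) = 1 − 0.41 = 0.59
¬¬(((q ⇒ r) ⇒ r) ⇒ q) = 1 − 0.59 = 0.41

0.41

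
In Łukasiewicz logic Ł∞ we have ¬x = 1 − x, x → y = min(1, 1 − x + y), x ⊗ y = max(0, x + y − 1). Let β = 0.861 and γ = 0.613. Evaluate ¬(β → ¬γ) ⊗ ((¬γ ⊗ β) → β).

¬γ = 1 − 0.613 = 0.387
β → ¬γ = min(1, 1 − 0.861 + 0.387) = min(1, 0.526) = 0.526
¬(β → ¬γ) = 1 − 0.526 = 0.474
¬γ ⊗ β = max(0, 0.387 + 0.861 − 1) = max(0, 0.248) = 0.248
(¬γ ⊗ β) → β = min(1, 1 − 0.248 + 0.861) = min(1, 1.613) = 1.000
¬(β → ¬γ) ⊗ ((¬γ ⊗ β) → β) = max(0, 0.474 + 1.000 − 1) = max(0, 0.474) = 0.474

0.474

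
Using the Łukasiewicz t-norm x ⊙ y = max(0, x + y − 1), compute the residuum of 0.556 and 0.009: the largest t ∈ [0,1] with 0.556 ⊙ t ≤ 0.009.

0.453

The residuum of the Łukasiewicz t-norm gives the supremum: min(1, 1 − 0.556 + 0.009).
1 − 0.556 + 0.009 = 0.453, so t = min(1, 0.453) = 0.453.
Check: 0.556 ⊙ 0.453 = max(0, 0.009) = 0.009 ≤ 0.009.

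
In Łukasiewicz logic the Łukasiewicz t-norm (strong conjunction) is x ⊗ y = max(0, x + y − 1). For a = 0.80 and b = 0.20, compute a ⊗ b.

0.00

a ⊗ b = max(0, 0.80 + 0.20 − 1) = max(0, 0.00) = 0.00
For comparison, the Gödel (minimum) t-norm min(x, y) would give 0.20.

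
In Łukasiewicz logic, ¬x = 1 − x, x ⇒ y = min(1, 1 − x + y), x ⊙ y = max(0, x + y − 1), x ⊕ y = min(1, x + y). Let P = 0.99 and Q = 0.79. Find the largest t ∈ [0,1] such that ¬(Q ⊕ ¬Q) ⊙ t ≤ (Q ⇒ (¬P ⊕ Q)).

¬Q = 1 − 0.79 = 0.21
Q ⊕ ¬Q = min(1, 0.79 + 0.21) = min(1, 1.00) = 1.00
¬(Q ⊕ ¬Q) = 1 − 1.00 = 0.00
So the left factor is ¬(Q ⊕ ¬Q) = 0.00.
¬P = 1 − 0.99 = 0.01
¬P ⊕ Q = min(1, 0.01 + 0.79) = min(1, 0.80) = 0.80
Q ⇒ (¬P ⊕ Q) = min(1, 1 − 0.79 + 0.80) = min(1, 1.01) = 1.00
So the right-hand bound is Q ⇒ (¬P ⊕ Q) = 1.00.
The residuum of the Łukasiewicz t-norm gives the supremum: min(1, 1 − 0.00 + 1.00).
1 − 0.00 + 1.00 = 2.00, so t = min(1, 2.00) = 1.00.
Check: 0.00 ⊙ 1.00 = max(0, 0.00) = 0.00 ≤ 1.00.

1.00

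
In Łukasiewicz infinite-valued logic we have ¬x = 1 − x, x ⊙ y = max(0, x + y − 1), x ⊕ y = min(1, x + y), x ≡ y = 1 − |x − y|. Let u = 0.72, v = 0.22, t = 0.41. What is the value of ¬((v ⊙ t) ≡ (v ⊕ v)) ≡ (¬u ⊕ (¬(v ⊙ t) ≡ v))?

v ⊙ t = max(0, 0.22 + 0.41 − 1) = max(0, -0.37) = 0.00
v ⊕ v = min(1, 0.22 + 0.22) = min(1, 0.44) = 0.44
(v ⊙ t) ≡ (v ⊕ v) = 1 − |0.00 − 0.44| = 1 − 0.44 = 0.56
¬((v ⊙ t) ≡ (v ⊕ v)) = 1 − 0.56 = 0.44
¬u = 1 − 0.72 = 0.28
¬(v ⊙ t) = 1 − 0.00 = 1.00
¬(v ⊙ t) ≡ v = 1 − |1.00 − 0.22| = 1 − 0.78 = 0.22
¬u ⊕ (¬(v ⊙ t) ≡ v) = min(1, 0.28 + 0.22) = min(1, 0.50) = 0.50
¬((v ⊙ t) ≡ (v ⊕ v)) ≡ (¬u ⊕ (¬(v ⊙ t) ≡ v)) = 1 − |0.44 − 0.50| = 1 − 0.06 = 0.94

0.94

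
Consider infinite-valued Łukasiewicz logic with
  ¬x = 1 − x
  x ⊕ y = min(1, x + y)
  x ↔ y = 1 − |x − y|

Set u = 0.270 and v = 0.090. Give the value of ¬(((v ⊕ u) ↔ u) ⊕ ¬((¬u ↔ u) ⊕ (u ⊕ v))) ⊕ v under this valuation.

v ⊕ u = min(1, 0.090 + 0.270) = min(1, 0.360) = 0.360
(v ⊕ u) ↔ u = 1 − |0.360 − 0.270| = 1 − 0.090 = 0.910
¬u = 1 − 0.270 = 0.730
¬u ↔ u = 1 − |0.730 − 0.270| = 1 − 0.460 = 0.540
u ⊕ v = min(1, 0.270 + 0.090) = min(1, 0.360) = 0.360
(¬u ↔ u) ⊕ (u ⊕ v) = min(1, 0.540 + 0.360) = min(1, 0.900) = 0.900
¬((¬u ↔ u) ⊕ (u ⊕ v)) = 1 − 0.900 = 0.100
((v ⊕ u) ↔ u) ⊕ ¬((¬u ↔ u) ⊕ (u ⊕ v)) = min(1, 0.910 + 0.100) = min(1, 1.010) = 1.000
¬(((v ⊕ u) ↔ u) ⊕ ¬((¬u ↔ u) ⊕ (u ⊕ v))) = 1 − 1.000 = 0.000
¬(((v ⊕ u) ↔ u) ⊕ ¬((¬u ↔ u) ⊕ (u ⊕ v))) ⊕ v = min(1, 0.000 + 0.090) = min(1, 0.090) = 0.090

0.090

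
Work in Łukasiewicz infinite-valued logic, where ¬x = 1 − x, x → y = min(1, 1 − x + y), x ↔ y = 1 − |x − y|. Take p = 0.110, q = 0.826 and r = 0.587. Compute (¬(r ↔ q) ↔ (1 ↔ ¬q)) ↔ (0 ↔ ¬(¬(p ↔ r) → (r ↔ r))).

0.935

r ↔ q = 1 − |0.587 − 0.826| = 1 − 0.239 = 0.761
¬(r ↔ q) = 1 − 0.761 = 0.239
¬q = 1 − 0.826 = 0.174
1 ↔ ¬q = 1 − |1.000 − 0.174| = 1 − 0.826 = 0.174
¬(r ↔ q) ↔ (1 ↔ ¬q) = 1 − |0.239 − 0.174| = 1 − 0.065 = 0.935
p ↔ r = 1 − |0.110 − 0.587| = 1 − 0.477 = 0.523
¬(p ↔ r) = 1 − 0.523 = 0.477
r ↔ r = 1 − |0.587 − 0.587| = 1 − 0.000 = 1.000
¬(p ↔ r) → (r ↔ r) = min(1, 1 − 0.477 + 1.000) = min(1, 1.523) = 1.000
¬(¬(p ↔ r) → (r ↔ r)) = 1 − 1.000 = 0.000
0 ↔ ¬(¬(p ↔ r) → (r ↔ r)) = 1 − |0.000 − 0.000| = 1 − 0.000 = 1.000
(¬(r ↔ q) ↔ (1 ↔ ¬q)) ↔ (0 ↔ ¬(¬(p ↔ r) → (r ↔ r))) = 1 − |0.935 − 1.000| = 1 − 0.065 = 0.935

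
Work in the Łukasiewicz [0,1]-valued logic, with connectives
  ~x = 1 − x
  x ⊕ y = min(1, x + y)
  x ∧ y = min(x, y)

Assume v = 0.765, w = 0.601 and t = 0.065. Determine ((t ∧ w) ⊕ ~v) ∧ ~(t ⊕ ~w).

0.300

t ∧ w = min(0.065, 0.601) = 0.065
~v = 1 − 0.765 = 0.235
(t ∧ w) ⊕ ~v = min(1, 0.065 + 0.235) = min(1, 0.300) = 0.300
~w = 1 − 0.601 = 0.399
t ⊕ ~w = min(1, 0.065 + 0.399) = min(1, 0.464) = 0.464
~(t ⊕ ~w) = 1 − 0.464 = 0.536
((t ∧ w) ⊕ ~v) ∧ ~(t ⊕ ~w) = min(0.300, 0.536) = 0.300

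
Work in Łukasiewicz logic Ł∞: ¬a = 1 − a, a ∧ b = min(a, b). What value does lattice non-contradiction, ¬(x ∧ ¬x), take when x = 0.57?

¬x = 1 − 0.57 = 0.43
x ∧ ¬x = min(0.57, 0.43) = 0.43
¬(x ∧ ¬x) = 1 − 0.43 = 0.57
(The value 0.57 < 1 shows this instance is not satisfied; not a Ł∞-tautology — its value is 1 − min(a, 1−a).)

0.57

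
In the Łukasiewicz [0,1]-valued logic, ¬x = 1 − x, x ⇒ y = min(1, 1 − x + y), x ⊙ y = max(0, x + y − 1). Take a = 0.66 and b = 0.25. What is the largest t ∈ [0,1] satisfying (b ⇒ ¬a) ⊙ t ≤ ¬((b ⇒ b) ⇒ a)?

0.34

¬a = 1 − 0.66 = 0.34
b ⇒ ¬a = min(1, 1 − 0.25 + 0.34) = min(1, 1.09) = 1.00
So the left factor is b ⇒ ¬a = 1.00.
b ⇒ b = min(1, 1 − 0.25 + 0.25) = min(1, 1.00) = 1.00
(b ⇒ b) ⇒ a = min(1, 1 − 1.00 + 0.66) = min(1, 0.66) = 0.66
¬((b ⇒ b) ⇒ a) = 1 − 0.66 = 0.34
So the right-hand bound is ¬((b ⇒ b) ⇒ a) = 0.34.
The residuum of the Łukasiewicz t-norm gives the supremum: min(1, 1 − 1.00 + 0.34).
1 − 1.00 + 0.34 = 0.34, so t = min(1, 0.34) = 0.34.
Check: 1.00 ⊙ 0.34 = max(0, 0.34) = 0.34 ≤ 0.34.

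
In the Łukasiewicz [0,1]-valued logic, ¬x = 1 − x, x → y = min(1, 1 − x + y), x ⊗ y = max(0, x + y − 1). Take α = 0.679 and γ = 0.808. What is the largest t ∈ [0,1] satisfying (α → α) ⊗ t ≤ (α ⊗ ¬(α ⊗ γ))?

0.192

α → α = min(1, 1 − 0.679 + 0.679) = min(1, 1.000) = 1.000
So the left factor is α → α = 1.000.
α ⊗ γ = max(0, 0.679 + 0.808 − 1) = max(0, 0.487) = 0.487
¬(α ⊗ γ) = 1 − 0.487 = 0.513
α ⊗ ¬(α ⊗ γ) = max(0, 0.679 + 0.513 − 1) = max(0, 0.192) = 0.192
So the right-hand bound is α ⊗ ¬(α ⊗ γ) = 0.192.
The residuum of the Łukasiewicz t-norm gives the supremum: min(1, 1 − 1.000 + 0.192).
1 − 1.000 + 0.192 = 0.192, so t = min(1, 0.192) = 0.192.
Check: 1.000 ⊗ 0.192 = max(0, 0.192) = 0.192 ≤ 0.192.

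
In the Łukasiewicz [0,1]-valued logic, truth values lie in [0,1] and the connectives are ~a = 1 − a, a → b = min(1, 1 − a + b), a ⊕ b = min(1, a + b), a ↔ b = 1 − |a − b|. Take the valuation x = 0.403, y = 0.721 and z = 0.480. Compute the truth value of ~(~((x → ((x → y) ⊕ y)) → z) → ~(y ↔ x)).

x → y = min(1, 1 − 0.403 + 0.721) = min(1, 1.318) = 1.000
(x → y) ⊕ y = min(1, 1.000 + 0.721) = min(1, 1.721) = 1.000
x → ((x → y) ⊕ y) = min(1, 1 − 0.403 + 1.000) = min(1, 1.597) = 1.000
(x → ((x → y) ⊕ y)) → z = min(1, 1 − 1.000 + 0.480) = min(1, 0.480) = 0.480
~((x → ((x → y) ⊕ y)) → z) = 1 − 0.480 = 0.520
y ↔ x = 1 − |0.721 − 0.403| = 1 − 0.318 = 0.682
~(y ↔ x) = 1 − 0.682 = 0.318
~((x → ((x → y) ⊕ y)) → z) → ~(y ↔ x) = min(1, 1 − 0.520 + 0.318) = min(1, 0.798) = 0.798
~(~((x → ((x → y) ⊕ y)) → z) → ~(y ↔ x)) = 1 − 0.798 = 0.202

0.202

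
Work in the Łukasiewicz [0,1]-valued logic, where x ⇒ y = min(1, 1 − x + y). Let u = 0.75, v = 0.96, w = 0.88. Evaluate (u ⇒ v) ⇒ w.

0.88

u ⇒ v = min(1, 1 − 0.75 + 0.96) = min(1, 1.21) = 1.00
(u ⇒ v) ⇒ w = min(1, 1 − 1.00 + 0.88) = min(1, 0.88) = 0.88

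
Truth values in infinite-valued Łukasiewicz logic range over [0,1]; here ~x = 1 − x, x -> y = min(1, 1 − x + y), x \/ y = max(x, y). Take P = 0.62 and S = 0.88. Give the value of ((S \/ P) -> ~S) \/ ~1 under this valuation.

0.24

S \/ P = max(0.88, 0.62) = 0.88
~S = 1 − 0.88 = 0.12
(S \/ P) -> ~S = min(1, 1 − 0.88 + 0.12) = min(1, 0.24) = 0.24
~1 = 1 − 1.00 = 0.00
((S \/ P) -> ~S) \/ ~1 = max(0.24, 0.00) = 0.24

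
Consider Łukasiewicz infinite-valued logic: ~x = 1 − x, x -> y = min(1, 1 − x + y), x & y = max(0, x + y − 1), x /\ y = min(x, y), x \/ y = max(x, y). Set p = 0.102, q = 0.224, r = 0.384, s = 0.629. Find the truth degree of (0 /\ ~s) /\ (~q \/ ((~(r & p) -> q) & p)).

~s = 1 − 0.629 = 0.371
0 /\ ~s = min(0.000, 0.371) = 0.000
~q = 1 − 0.224 = 0.776
r & p = max(0, 0.384 + 0.102 − 1) = max(0, -0.514) = 0.000
~(r & p) = 1 − 0.000 = 1.000
~(r & p) -> q = min(1, 1 − 1.000 + 0.224) = min(1, 0.224) = 0.224
(~(r & p) -> q) & p = max(0, 0.224 + 0.102 − 1) = max(0, -0.674) = 0.000
~q \/ ((~(r & p) -> q) & p) = max(0.776, 0.000) = 0.776
(0 /\ ~s) /\ (~q \/ ((~(r & p) -> q) & p)) = min(0.000, 0.776) = 0.000

0.000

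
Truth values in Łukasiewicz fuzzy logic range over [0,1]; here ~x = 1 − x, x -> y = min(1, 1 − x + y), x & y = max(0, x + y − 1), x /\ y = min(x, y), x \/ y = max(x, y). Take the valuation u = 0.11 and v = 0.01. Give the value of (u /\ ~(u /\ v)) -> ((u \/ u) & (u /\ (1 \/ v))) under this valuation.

0.89

u /\ v = min(0.11, 0.01) = 0.01
~(u /\ v) = 1 − 0.01 = 0.99
u /\ ~(u /\ v) = min(0.11, 0.99) = 0.11
u \/ u = max(0.11, 0.11) = 0.11
1 \/ v = max(1.00, 0.01) = 1.00
u /\ (1 \/ v) = min(0.11, 1.00) = 0.11
(u \/ u) & (u /\ (1 \/ v)) = max(0, 0.11 + 0.11 − 1) = max(0, -0.78) = 0.00
(u /\ ~(u /\ v)) -> ((u \/ u) & (u /\ (1 \/ v))) = min(1, 1 − 0.11 + 0.00) = min(1, 0.89) = 0.89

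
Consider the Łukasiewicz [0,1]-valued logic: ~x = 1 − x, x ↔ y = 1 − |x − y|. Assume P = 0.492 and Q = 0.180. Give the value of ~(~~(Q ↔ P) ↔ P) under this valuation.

Q ↔ P = 1 − |0.180 − 0.492| = 1 − 0.312 = 0.688
~(Q ↔ P) = 1 − 0.688 = 0.312
~~(Q ↔ P) = 1 − 0.312 = 0.688
~~(Q ↔ P) ↔ P = 1 − |0.688 − 0.492| = 1 − 0.196 = 0.804
~(~~(Q ↔ P) ↔ P) = 1 − 0.804 = 0.196

0.196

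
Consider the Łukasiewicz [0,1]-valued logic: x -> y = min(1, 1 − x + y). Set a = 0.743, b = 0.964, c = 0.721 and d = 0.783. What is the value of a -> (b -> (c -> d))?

c -> d = min(1, 1 − 0.721 + 0.783) = min(1, 1.062) = 1.000
b -> (c -> d) = min(1, 1 − 0.964 + 1.000) = min(1, 1.036) = 1.000
a -> (b -> (c -> d)) = min(1, 1 − 0.743 + 1.000) = min(1, 1.257) = 1.000

1.000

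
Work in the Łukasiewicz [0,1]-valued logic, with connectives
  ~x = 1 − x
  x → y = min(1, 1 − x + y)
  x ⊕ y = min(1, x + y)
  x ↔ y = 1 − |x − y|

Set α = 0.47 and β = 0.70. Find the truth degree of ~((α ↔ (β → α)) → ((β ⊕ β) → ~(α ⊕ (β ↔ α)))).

β → α = min(1, 1 − 0.70 + 0.47) = min(1, 0.77) = 0.77
α ↔ (β → α) = 1 − |0.47 − 0.77| = 1 − 0.30 = 0.70
β ⊕ β = min(1, 0.70 + 0.70) = min(1, 1.40) = 1.00
β ↔ α = 1 − |0.70 − 0.47| = 1 − 0.23 = 0.77
α ⊕ (β ↔ α) = min(1, 0.47 + 0.77) = min(1, 1.24) = 1.00
~(α ⊕ (β ↔ α)) = 1 − 1.00 = 0.00
(β ⊕ β) → ~(α ⊕ (β ↔ α)) = min(1, 1 − 1.00 + 0.00) = min(1, 0.00) = 0.00
(α ↔ (β → α)) → ((β ⊕ β) → ~(α ⊕ (β ↔ α))) = min(1, 1 − 0.70 + 0.00) = min(1, 0.30) = 0.30
~((α ↔ (β → α)) → ((β ⊕ β) → ~(α ⊕ (β ↔ α)))) = 1 − 0.30 = 0.70

0.70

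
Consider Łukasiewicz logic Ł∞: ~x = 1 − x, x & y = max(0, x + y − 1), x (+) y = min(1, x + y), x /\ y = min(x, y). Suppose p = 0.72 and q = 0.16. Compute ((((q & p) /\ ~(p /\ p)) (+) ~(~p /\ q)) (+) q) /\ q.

q & p = max(0, 0.16 + 0.72 − 1) = max(0, -0.12) = 0.00
p /\ p = min(0.72, 0.72) = 0.72
~(p /\ p) = 1 − 0.72 = 0.28
(q & p) /\ ~(p /\ p) = min(0.00, 0.28) = 0.00
~p = 1 − 0.72 = 0.28
~p /\ q = min(0.28, 0.16) = 0.16
~(~p /\ q) = 1 − 0.16 = 0.84
((q & p) /\ ~(p /\ p)) (+) ~(~p /\ q) = min(1, 0.00 + 0.84) = min(1, 0.84) = 0.84
(((q & p) /\ ~(p /\ p)) (+) ~(~p /\ q)) (+) q = min(1, 0.84 + 0.16) = min(1, 1.00) = 1.00
((((q & p) /\ ~(p /\ p)) (+) ~(~p /\ q)) (+) q) /\ q = min(1.00, 0.16) = 0.16

0.16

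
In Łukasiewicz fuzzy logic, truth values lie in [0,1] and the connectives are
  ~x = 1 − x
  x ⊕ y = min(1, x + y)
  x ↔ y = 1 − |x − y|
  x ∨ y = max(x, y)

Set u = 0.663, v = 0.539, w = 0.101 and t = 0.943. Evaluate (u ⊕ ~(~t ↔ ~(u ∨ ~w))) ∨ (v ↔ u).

0.876

~t = 1 − 0.943 = 0.057
~w = 1 − 0.101 = 0.899
u ∨ ~w = max(0.663, 0.899) = 0.899
~(u ∨ ~w) = 1 − 0.899 = 0.101
~t ↔ ~(u ∨ ~w) = 1 − |0.057 − 0.101| = 1 − 0.044 = 0.956
~(~t ↔ ~(u ∨ ~w)) = 1 − 0.956 = 0.044
u ⊕ ~(~t ↔ ~(u ∨ ~w)) = min(1, 0.663 + 0.044) = min(1, 0.707) = 0.707
v ↔ u = 1 − |0.539 − 0.663| = 1 − 0.124 = 0.876
(u ⊕ ~(~t ↔ ~(u ∨ ~w))) ∨ (v ↔ u) = max(0.707, 0.876) = 0.876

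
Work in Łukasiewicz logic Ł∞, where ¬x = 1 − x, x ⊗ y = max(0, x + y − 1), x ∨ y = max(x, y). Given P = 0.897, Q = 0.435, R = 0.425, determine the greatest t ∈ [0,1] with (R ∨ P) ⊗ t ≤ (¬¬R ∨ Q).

R ∨ P = max(0.425, 0.897) = 0.897
So the left factor is R ∨ P = 0.897.
¬R = 1 − 0.425 = 0.575
¬¬R = 1 − 0.575 = 0.425
¬¬R ∨ Q = max(0.425, 0.435) = 0.435
So the right-hand bound is ¬¬R ∨ Q = 0.435.
The residuum of the Łukasiewicz t-norm gives the supremum: min(1, 1 − 0.897 + 0.435).
1 − 0.897 + 0.435 = 0.538, so t = min(1, 0.538) = 0.538.
Check: 0.897 ⊗ 0.538 = max(0, 0.435) = 0.435 ≤ 0.435.

0.538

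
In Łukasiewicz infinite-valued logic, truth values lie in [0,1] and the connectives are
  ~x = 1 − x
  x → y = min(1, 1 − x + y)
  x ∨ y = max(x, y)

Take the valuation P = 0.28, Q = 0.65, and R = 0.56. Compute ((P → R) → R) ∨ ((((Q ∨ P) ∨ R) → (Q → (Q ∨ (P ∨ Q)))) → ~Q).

0.56

P → R = min(1, 1 − 0.28 + 0.56) = min(1, 1.28) = 1.00
(P → R) → R = min(1, 1 − 1.00 + 0.56) = min(1, 0.56) = 0.56
Q ∨ P = max(0.65, 0.28) = 0.65
(Q ∨ P) ∨ R = max(0.65, 0.56) = 0.65
P ∨ Q = max(0.28, 0.65) = 0.65
Q ∨ (P ∨ Q) = max(0.65, 0.65) = 0.65
Q → (Q ∨ (P ∨ Q)) = min(1, 1 − 0.65 + 0.65) = min(1, 1.00) = 1.00
((Q ∨ P) ∨ R) → (Q → (Q ∨ (P ∨ Q))) = min(1, 1 − 0.65 + 1.00) = min(1, 1.35) = 1.00
~Q = 1 − 0.65 = 0.35
(((Q ∨ P) ∨ R) → (Q → (Q ∨ (P ∨ Q)))) → ~Q = min(1, 1 − 1.00 + 0.35) = min(1, 0.35) = 0.35
((P → R) → R) ∨ ((((Q ∨ P) ∨ R) → (Q → (Q ∨ (P ∨ Q)))) → ~Q) = max(0.56, 0.35) = 0.56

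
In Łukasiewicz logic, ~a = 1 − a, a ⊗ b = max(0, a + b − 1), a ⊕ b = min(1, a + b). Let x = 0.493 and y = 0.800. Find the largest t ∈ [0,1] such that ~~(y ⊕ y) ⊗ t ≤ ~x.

y ⊕ y = min(1, 0.800 + 0.800) = min(1, 1.600) = 1.000
~(y ⊕ y) = 1 − 1.000 = 0.000
~~(y ⊕ y) = 1 − 0.000 = 1.000
So the left factor is ~~(y ⊕ y) = 1.000.
~x = 1 − 0.493 = 0.507
So the right-hand bound is ~x = 0.507.
The residuum of the Łukasiewicz t-norm gives the supremum: min(1, 1 − 1.000 + 0.507).
1 − 1.000 + 0.507 = 0.507, so t = min(1, 0.507) = 0.507.
Check: 1.000 ⊗ 0.507 = max(0, 0.507) = 0.507 ≤ 0.507.

0.507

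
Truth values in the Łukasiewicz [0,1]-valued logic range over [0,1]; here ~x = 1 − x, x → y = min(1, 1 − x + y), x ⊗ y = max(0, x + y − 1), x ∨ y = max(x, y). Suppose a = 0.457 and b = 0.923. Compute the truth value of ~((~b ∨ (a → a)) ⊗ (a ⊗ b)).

~b = 1 − 0.923 = 0.077
a → a = min(1, 1 − 0.457 + 0.457) = min(1, 1.000) = 1.000
~b ∨ (a → a) = max(0.077, 1.000) = 1.000
a ⊗ b = max(0, 0.457 + 0.923 − 1) = max(0, 0.380) = 0.380
(~b ∨ (a → a)) ⊗ (a ⊗ b) = max(0, 1.000 + 0.380 − 1) = max(0, 0.380) = 0.380
~((~b ∨ (a → a)) ⊗ (a ⊗ b)) = 1 − 0.380 = 0.620

0.620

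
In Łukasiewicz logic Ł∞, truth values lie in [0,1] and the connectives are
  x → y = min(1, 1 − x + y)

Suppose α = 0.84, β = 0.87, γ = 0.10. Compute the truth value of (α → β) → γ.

0.10

α → β = min(1, 1 − 0.84 + 0.87) = min(1, 1.03) = 1.00
(α → β) → γ = min(1, 1 − 1.00 + 0.10) = min(1, 0.10) = 0.10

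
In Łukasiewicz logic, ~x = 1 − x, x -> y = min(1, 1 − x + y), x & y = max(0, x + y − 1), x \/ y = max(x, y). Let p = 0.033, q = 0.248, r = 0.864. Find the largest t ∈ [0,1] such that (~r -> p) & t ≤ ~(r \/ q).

0.239

~r = 1 − 0.864 = 0.136
~r -> p = min(1, 1 − 0.136 + 0.033) = min(1, 0.897) = 0.897
So the left factor is ~r -> p = 0.897.
r \/ q = max(0.864, 0.248) = 0.864
~(r \/ q) = 1 − 0.864 = 0.136
So the right-hand bound is ~(r \/ q) = 0.136.
The residuum of the Łukasiewicz t-norm gives the supremum: min(1, 1 − 0.897 + 0.136).
1 − 0.897 + 0.136 = 0.239, so t = min(1, 0.239) = 0.239.
Check: 0.897 & 0.239 = max(0, 0.136) = 0.136 ≤ 0.136.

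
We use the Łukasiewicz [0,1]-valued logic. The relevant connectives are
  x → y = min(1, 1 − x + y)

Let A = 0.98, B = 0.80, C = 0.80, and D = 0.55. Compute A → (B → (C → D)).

C → D = min(1, 1 − 0.80 + 0.55) = min(1, 0.75) = 0.75
B → (C → D) = min(1, 1 − 0.80 + 0.75) = min(1, 0.95) = 0.95
A → (B → (C → D)) = min(1, 1 − 0.98 + 0.95) = min(1, 0.97) = 0.97

0.97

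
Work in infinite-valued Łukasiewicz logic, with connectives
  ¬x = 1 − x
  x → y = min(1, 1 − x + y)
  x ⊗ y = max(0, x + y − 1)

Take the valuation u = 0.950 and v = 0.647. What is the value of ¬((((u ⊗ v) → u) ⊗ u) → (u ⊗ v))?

0.353

u ⊗ v = max(0, 0.950 + 0.647 − 1) = max(0, 0.597) = 0.597
(u ⊗ v) → u = min(1, 1 − 0.597 + 0.950) = min(1, 1.353) = 1.000
((u ⊗ v) → u) ⊗ u = max(0, 1.000 + 0.950 − 1) = max(0, 0.950) = 0.950
(((u ⊗ v) → u) ⊗ u) → (u ⊗ v) = min(1, 1 − 0.950 + 0.597) = min(1, 0.647) = 0.647
¬((((u ⊗ v) → u) ⊗ u) → (u ⊗ v)) = 1 − 0.647 = 0.353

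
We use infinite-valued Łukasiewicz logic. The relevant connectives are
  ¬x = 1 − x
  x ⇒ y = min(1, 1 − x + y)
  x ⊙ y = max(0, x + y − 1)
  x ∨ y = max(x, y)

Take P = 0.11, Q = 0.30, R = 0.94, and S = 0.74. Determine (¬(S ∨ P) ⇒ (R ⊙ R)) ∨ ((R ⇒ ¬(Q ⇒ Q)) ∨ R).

S ∨ P = max(0.74, 0.11) = 0.74
¬(S ∨ P) = 1 − 0.74 = 0.26
R ⊙ R = max(0, 0.94 + 0.94 − 1) = max(0, 0.88) = 0.88
¬(S ∨ P) ⇒ (R ⊙ R) = min(1, 1 − 0.26 + 0.88) = min(1, 1.62) = 1.00
Q ⇒ Q = min(1, 1 − 0.30 + 0.30) = min(1, 1.00) = 1.00
¬(Q ⇒ Q) = 1 − 1.00 = 0.00
R ⇒ ¬(Q ⇒ Q) = min(1, 1 − 0.94 + 0.00) = min(1, 0.06) = 0.06
(R ⇒ ¬(Q ⇒ Q)) ∨ R = max(0.06, 0.94) = 0.94
(¬(S ∨ P) ⇒ (R ⊙ R)) ∨ ((R ⇒ ¬(Q ⇒ Q)) ∨ R) = max(1.00, 0.94) = 1.00

1.00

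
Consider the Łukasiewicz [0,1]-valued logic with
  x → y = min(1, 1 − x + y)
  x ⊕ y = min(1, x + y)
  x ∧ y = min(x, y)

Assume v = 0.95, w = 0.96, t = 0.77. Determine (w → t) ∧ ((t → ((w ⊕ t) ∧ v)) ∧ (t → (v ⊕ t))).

0.81

w → t = min(1, 1 − 0.96 + 0.77) = min(1, 0.81) = 0.81
w ⊕ t = min(1, 0.96 + 0.77) = min(1, 1.73) = 1.00
(w ⊕ t) ∧ v = min(1.00, 0.95) = 0.95
t → ((w ⊕ t) ∧ v) = min(1, 1 − 0.77 + 0.95) = min(1, 1.18) = 1.00
v ⊕ t = min(1, 0.95 + 0.77) = min(1, 1.72) = 1.00
t → (v ⊕ t) = min(1, 1 − 0.77 + 1.00) = min(1, 1.23) = 1.00
(t → ((w ⊕ t) ∧ v)) ∧ (t → (v ⊕ t)) = min(1.00, 1.00) = 1.00
(w → t) ∧ ((t → ((w ⊕ t) ∧ v)) ∧ (t → (v ⊕ t))) = min(0.81, 1.00) = 0.81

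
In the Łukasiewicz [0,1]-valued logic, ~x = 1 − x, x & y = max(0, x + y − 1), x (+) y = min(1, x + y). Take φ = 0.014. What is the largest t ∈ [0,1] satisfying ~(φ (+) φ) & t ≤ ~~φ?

0.042

φ (+) φ = min(1, 0.014 + 0.014) = min(1, 0.028) = 0.028
~(φ (+) φ) = 1 − 0.028 = 0.972
So the left factor is ~(φ (+) φ) = 0.972.
~φ = 1 − 0.014 = 0.986
~~φ = 1 − 0.986 = 0.014
So the right-hand bound is ~~φ = 0.014.
The residuum of the Łukasiewicz t-norm gives the supremum: min(1, 1 − 0.972 + 0.014).
1 − 0.972 + 0.014 = 0.042, so t = min(1, 0.042) = 0.042.
Check: 0.972 & 0.042 = max(0, 0.014) = 0.014 ≤ 0.014.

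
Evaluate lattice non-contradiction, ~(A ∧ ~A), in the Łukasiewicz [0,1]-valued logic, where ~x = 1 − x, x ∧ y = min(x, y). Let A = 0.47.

0.53

~A = 1 − 0.47 = 0.53
A ∧ ~A = min(0.47, 0.53) = 0.47
~(A ∧ ~A) = 1 − 0.47 = 0.53
(The value 0.53 < 1 shows this instance is not satisfied; not a Ł∞-tautology — its value is 1 − min(a, 1−a).)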